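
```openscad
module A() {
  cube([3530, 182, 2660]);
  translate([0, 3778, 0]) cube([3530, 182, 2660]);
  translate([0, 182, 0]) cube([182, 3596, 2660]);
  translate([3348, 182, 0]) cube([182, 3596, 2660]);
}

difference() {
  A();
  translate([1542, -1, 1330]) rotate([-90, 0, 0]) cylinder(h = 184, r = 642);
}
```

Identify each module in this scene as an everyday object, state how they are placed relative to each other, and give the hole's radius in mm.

A is a house frame. The house frame has a circular hole through its front wall. The hole's radius is 642 mm.

The subtracted cylinder has r = 642 mm.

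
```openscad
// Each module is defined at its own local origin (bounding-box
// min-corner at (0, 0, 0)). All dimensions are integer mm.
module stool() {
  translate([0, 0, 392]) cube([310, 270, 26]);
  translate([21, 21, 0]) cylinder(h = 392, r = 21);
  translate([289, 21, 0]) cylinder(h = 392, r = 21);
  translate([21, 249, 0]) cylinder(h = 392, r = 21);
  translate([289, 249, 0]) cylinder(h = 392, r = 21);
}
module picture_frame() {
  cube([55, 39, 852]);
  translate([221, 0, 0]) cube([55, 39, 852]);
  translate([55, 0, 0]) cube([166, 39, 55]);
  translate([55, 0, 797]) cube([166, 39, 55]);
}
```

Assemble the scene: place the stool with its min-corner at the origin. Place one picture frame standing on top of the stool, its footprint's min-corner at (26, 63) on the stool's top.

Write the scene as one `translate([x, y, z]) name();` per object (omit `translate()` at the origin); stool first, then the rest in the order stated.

stool();
translate([26, 63, 418]) picture_frame();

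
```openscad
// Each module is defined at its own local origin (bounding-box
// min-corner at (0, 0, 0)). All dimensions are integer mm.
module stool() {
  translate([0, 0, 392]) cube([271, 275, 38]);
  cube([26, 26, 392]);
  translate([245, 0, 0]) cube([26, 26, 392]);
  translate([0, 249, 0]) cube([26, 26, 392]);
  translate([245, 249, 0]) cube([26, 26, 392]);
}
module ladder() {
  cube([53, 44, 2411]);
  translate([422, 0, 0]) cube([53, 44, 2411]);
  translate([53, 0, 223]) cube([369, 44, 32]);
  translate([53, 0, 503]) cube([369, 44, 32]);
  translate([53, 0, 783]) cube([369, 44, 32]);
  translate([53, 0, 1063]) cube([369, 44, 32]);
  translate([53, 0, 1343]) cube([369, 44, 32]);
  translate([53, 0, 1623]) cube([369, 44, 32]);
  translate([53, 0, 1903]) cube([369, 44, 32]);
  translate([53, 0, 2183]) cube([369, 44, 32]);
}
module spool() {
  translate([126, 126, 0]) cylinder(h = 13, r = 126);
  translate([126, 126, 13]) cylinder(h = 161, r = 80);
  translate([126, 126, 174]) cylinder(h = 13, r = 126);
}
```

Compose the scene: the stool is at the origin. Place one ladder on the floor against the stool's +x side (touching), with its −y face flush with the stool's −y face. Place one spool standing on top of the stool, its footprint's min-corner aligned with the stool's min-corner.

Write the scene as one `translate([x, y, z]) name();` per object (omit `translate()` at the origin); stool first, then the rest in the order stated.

stool();
translate([271, 0, 0]) ladder();
translate([0, 0, 430]) spool();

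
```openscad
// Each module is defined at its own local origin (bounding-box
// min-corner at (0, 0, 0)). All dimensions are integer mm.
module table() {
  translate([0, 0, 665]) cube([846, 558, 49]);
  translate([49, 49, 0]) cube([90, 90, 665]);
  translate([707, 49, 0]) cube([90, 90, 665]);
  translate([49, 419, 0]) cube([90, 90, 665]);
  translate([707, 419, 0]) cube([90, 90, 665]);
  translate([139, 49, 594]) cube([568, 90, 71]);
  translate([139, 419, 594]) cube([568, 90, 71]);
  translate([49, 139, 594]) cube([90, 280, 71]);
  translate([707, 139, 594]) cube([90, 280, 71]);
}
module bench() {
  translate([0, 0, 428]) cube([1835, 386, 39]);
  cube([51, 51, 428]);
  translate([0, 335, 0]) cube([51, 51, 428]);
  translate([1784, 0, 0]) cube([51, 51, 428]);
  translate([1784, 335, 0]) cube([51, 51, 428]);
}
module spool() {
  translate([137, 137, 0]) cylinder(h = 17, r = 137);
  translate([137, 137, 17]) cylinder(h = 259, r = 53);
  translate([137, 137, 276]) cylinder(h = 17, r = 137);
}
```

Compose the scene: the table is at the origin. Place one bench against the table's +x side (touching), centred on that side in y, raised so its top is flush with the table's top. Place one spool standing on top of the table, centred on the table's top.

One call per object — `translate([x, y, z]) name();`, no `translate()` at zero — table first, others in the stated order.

table();
translate([846, 86, 247]) bench();
translate([286, 142, 714]) spool();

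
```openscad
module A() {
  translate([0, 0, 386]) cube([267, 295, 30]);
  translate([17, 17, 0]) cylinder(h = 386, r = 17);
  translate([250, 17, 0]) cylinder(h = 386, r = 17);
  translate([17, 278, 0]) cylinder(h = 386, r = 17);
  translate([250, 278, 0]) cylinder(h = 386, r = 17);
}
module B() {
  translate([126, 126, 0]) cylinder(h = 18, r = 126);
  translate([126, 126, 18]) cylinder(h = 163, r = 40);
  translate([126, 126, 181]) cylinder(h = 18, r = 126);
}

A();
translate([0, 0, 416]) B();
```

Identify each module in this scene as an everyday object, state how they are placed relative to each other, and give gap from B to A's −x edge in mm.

The spool's min-x is at 0; the stool's min-x is 0; gap = 0 mm.

A is a stool. B is a spool. The spool is on top of the stool. The gap from the spool to the stool's −x edge is 0 mm.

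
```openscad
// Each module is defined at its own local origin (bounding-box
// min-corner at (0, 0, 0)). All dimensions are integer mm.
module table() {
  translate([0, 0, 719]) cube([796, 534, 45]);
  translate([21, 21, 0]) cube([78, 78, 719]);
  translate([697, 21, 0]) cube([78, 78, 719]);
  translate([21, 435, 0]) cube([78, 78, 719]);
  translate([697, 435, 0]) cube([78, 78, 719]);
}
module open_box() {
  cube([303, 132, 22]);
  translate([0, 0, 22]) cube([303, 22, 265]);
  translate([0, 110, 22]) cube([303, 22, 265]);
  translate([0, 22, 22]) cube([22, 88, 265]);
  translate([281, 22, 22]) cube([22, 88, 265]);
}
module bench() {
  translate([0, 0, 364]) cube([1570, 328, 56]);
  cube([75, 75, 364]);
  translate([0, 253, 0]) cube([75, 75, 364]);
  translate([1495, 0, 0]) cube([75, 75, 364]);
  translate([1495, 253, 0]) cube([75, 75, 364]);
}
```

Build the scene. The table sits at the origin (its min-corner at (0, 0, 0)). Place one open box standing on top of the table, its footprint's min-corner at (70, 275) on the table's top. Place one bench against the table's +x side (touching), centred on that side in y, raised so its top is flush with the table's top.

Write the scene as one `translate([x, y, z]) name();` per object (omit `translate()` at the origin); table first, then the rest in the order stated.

table();
translate([70, 275, 764]) open_box();
translate([796, 103, 344]) bench();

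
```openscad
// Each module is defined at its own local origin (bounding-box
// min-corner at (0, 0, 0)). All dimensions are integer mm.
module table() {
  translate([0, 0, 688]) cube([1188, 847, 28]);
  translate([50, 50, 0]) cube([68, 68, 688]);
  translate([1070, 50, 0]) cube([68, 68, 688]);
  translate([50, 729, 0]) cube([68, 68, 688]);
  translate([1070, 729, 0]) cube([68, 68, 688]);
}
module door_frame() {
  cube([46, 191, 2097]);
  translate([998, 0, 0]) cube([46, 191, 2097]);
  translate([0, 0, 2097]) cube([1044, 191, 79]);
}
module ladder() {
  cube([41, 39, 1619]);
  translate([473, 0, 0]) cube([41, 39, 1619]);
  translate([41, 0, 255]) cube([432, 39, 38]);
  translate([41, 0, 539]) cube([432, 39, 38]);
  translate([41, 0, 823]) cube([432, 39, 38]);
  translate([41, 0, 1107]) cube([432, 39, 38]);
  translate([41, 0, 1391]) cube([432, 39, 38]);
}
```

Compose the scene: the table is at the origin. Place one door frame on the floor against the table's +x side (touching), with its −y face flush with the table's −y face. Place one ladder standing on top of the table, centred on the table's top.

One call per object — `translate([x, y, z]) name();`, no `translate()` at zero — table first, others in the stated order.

table();
translate([1188, 0, 0]) door_frame();
translate([337, 404, 716]) ladder();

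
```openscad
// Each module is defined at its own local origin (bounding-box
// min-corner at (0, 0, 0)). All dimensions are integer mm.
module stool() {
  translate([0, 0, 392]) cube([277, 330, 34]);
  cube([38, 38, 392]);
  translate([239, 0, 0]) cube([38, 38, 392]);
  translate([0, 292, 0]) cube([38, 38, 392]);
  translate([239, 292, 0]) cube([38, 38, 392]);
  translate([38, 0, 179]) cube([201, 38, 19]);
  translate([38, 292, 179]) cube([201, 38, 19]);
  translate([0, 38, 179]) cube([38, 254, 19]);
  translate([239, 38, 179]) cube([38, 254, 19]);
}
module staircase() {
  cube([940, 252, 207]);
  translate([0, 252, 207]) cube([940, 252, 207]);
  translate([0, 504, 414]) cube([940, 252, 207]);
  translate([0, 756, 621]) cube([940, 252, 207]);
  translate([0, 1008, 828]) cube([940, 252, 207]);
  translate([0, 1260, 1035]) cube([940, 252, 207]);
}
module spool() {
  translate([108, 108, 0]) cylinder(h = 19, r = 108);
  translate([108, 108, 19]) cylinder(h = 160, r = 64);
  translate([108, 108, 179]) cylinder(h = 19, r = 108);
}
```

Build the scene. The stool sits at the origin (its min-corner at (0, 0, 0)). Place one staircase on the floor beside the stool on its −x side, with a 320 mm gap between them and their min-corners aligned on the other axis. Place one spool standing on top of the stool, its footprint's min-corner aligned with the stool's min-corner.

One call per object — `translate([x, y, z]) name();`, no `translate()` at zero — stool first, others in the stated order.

stool();
translate([-1260, 0, 0]) staircase();
translate([0, 0, 426]) spool();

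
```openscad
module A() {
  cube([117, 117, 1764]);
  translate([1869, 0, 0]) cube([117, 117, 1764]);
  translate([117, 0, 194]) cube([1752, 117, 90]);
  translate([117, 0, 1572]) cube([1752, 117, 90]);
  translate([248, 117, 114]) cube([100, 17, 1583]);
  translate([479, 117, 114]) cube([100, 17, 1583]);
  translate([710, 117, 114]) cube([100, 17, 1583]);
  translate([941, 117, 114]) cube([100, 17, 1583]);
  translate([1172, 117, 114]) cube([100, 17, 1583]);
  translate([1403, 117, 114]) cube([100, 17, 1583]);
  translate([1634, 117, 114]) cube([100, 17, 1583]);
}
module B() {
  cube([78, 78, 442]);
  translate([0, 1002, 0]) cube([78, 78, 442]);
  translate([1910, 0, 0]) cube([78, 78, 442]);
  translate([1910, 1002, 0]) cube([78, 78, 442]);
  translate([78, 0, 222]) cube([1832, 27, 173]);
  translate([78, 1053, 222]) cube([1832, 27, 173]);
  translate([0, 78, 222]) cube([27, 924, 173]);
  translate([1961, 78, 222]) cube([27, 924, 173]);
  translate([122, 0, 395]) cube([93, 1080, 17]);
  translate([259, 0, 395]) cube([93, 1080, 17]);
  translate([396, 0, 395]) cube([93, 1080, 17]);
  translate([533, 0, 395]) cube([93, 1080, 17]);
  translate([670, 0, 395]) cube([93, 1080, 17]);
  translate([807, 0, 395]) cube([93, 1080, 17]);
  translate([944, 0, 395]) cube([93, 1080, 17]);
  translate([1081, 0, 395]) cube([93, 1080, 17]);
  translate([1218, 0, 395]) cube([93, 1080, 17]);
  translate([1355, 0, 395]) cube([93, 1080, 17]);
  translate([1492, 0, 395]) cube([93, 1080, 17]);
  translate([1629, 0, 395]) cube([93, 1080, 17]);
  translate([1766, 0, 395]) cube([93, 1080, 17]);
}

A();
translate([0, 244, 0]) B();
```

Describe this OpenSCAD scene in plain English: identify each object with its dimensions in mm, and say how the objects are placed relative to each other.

A is a fence section. Two 117×117 mm posts, 1764 mm tall, stand on the floor with a clear span of 1752 mm between their inner faces. Two horizontal rails of 117×90 mm section span the gap between the posts with their undersides at z = 194 mm and z = 1572 mm, flush with the posts' −y face. 7 pickets, each 100 mm wide, 17 mm thick and 1583 mm tall, are fixed to the +y face of the rails with their bottoms at z = 114 mm, evenly spaced across the span with equal gaps (rounded down to the nearest mm) at the −x end and between each pair — any rounding remainder accumulates at the +x end.

B is a bed frame 1988 mm long (x) by 1080 mm wide (y). Four 78×78 mm corner posts, 442 mm tall, at the corners of the footprint. Four rails of 27 mm thickness and 173 mm height run between adjacent posts with their undersides at z = 222 mm, their outer faces flush with the outside of the frame (the two x-running rails run between the posts' inner faces; the two y-running rails run between the posts' inner faces). 13 slats, each 93 mm wide (x) and 17 mm thick, lie across the top of the two x-running rails, running the full 1080 mm width of the frame in y; the slats are evenly spaced along x between the inner faces of the end posts with equal gaps (rounded down to the nearest mm) at the −x end and between each pair — any rounding remainder accumulates at the +x end.

The bed frame is on the floor beside the fence section on its +y side.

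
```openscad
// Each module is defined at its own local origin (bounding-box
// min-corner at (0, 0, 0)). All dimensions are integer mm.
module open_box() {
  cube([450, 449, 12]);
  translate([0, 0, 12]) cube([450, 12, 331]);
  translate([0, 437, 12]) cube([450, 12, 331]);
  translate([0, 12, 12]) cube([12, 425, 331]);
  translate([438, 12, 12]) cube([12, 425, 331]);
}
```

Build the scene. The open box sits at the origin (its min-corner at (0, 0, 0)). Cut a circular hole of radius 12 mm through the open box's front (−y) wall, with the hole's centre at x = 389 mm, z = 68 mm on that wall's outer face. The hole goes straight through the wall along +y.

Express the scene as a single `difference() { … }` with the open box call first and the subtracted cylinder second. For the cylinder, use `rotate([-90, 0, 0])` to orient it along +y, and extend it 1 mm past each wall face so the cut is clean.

difference() {
  open_box();
  translate([389, -1, 68]) rotate([-90, 0, 0]) cylinder(h = 14, r = 12);
}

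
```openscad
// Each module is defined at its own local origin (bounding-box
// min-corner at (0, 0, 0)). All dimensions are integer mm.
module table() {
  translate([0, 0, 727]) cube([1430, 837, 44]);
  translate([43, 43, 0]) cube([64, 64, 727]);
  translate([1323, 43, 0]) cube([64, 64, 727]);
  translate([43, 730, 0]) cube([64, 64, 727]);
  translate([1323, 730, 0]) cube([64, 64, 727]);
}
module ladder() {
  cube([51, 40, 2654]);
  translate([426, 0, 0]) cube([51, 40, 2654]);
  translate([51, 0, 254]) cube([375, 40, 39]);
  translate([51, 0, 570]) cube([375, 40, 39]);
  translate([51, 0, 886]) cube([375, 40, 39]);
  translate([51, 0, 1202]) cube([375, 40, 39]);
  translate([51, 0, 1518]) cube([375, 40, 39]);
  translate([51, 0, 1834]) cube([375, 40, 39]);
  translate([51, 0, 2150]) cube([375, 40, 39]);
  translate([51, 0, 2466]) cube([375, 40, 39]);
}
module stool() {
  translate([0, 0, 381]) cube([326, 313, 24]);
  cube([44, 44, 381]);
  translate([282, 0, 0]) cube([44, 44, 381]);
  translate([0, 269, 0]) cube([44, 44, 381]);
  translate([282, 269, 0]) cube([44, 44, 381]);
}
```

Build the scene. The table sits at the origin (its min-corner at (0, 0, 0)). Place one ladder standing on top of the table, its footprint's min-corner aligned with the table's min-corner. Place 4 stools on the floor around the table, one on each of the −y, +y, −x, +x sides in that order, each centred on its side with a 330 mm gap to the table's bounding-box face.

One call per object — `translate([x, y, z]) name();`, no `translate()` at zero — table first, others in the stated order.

table();
translate([0, 0, 771]) ladder();
translate([552, -643, 0]) stool();
translate([552, 1167, 0]) stool();
translate([-656, 262, 0]) stool();
translate([1760, 262, 0]) stool();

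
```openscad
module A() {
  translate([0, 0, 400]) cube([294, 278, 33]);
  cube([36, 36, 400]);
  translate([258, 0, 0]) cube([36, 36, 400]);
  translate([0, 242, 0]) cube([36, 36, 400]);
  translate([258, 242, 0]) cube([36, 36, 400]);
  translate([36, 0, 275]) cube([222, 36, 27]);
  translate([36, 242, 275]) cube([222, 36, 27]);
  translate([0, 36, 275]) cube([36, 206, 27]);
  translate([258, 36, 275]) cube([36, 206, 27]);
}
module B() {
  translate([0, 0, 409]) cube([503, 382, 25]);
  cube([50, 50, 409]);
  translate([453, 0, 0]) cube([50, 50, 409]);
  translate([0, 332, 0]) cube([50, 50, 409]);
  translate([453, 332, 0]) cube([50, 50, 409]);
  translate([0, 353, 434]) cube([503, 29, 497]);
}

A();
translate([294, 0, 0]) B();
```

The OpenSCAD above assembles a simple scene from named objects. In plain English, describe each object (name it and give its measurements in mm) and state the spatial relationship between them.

A is a simple wooden stool: a rectangular seat 294 mm (x) by 278 mm (y), 33 mm thick, top face at z = 433 mm, on four square legs, each 36×36 mm in cross-section. The legs rest on z = 0, each flush with a corner of the seat. Four stretchers, 36 mm wide and 27 mm tall, connect adjacent legs with their undersides at z = 275 mm, each running between the inner faces of the legs it joins and aligned with the legs' outer faces on the other axis.

B is a chair. The seat is a 503×382×25 mm slab with its top at z = 434 mm, on four 50×50 mm corner legs (flush with the seat edges, standing on z = 0). A flat backrest 29 mm thick, 497 mm tall, spans the full seat width and rises from the seat top along its +y edge, rear face flush with the rear of the seat.

The chair is against the stool's +x side, with their −y faces flush.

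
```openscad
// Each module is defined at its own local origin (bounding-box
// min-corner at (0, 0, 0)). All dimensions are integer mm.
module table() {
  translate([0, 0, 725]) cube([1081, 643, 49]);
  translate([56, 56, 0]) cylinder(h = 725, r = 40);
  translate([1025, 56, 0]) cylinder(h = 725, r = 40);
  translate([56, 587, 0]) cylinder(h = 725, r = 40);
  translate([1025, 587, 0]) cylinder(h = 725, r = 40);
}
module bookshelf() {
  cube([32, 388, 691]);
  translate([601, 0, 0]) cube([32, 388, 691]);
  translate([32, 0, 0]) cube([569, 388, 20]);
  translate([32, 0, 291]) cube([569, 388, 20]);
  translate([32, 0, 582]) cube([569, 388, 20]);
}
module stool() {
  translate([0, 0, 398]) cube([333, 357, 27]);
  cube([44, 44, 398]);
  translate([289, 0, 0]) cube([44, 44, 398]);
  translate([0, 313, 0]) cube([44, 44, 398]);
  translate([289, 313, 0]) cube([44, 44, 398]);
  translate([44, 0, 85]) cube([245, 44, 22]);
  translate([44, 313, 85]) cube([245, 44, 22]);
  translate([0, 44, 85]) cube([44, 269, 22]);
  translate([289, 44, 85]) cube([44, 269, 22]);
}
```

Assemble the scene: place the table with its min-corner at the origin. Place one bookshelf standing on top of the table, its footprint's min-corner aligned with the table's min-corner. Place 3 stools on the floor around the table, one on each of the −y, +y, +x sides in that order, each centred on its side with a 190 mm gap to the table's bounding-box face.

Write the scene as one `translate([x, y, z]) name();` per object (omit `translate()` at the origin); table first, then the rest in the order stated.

table();
translate([0, 0, 774]) bookshelf();
translate([374, -547, 0]) stool();
translate([374, 833, 0]) stool();
translate([1271, 143, 0]) stool();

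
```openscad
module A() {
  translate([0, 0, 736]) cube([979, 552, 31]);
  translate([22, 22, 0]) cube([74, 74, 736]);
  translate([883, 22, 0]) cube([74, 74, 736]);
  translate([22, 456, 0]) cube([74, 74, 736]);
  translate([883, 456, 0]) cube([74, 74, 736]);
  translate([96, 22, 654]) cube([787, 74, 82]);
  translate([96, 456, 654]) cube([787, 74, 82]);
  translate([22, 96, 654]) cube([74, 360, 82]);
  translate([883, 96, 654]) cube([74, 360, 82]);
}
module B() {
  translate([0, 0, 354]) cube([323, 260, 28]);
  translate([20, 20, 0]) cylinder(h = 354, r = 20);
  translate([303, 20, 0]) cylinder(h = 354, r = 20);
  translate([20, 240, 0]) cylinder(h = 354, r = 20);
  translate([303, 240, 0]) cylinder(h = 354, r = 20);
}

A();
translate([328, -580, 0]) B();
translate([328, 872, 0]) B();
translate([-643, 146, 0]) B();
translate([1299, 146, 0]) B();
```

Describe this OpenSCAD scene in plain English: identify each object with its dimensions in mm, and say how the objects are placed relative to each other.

A is a table with a 979×552 mm rectangular top, 31 mm thick, top surface at z = 767 mm, supported by four 74×74 mm square legs, each inset 22 mm from the nearest pair of top edges, running from the floor. Four apron rails, 74 mm thick and 82 mm tall, run between adjacent legs with their top edges flush with the underside of the top and their outer faces flush with the legs' outer faces.

B is a four-legged stool. The seat is 323×260 mm, 28 mm thick, top at z = 382 mm. It stands on four round legs, each 40 mm in diameter, from z = 0 to the seat underside, each leg's axis is inset half a diameter from the nearest pair of seat edges (so the leg's bounding box is flush with the corner).

Four stools sit around the table at the −y, +y, −x, +x sides.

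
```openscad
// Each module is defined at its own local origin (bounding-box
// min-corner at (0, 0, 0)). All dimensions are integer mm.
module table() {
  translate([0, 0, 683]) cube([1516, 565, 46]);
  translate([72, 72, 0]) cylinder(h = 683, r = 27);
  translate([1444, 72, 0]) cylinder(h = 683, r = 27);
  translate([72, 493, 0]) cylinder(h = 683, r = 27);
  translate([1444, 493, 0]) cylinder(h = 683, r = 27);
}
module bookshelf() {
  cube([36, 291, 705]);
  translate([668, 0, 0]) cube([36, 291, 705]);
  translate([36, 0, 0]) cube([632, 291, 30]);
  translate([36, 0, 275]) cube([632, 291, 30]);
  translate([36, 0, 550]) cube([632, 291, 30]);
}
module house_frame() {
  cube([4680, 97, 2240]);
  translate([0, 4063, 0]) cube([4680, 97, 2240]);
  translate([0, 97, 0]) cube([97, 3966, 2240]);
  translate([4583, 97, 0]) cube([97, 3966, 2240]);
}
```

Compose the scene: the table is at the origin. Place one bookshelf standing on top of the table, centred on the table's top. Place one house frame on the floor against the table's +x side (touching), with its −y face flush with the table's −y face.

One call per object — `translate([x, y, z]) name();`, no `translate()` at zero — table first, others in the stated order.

table();
translate([406, 137, 729]) bookshelf();
translate([1516, 0, 0]) house_frame();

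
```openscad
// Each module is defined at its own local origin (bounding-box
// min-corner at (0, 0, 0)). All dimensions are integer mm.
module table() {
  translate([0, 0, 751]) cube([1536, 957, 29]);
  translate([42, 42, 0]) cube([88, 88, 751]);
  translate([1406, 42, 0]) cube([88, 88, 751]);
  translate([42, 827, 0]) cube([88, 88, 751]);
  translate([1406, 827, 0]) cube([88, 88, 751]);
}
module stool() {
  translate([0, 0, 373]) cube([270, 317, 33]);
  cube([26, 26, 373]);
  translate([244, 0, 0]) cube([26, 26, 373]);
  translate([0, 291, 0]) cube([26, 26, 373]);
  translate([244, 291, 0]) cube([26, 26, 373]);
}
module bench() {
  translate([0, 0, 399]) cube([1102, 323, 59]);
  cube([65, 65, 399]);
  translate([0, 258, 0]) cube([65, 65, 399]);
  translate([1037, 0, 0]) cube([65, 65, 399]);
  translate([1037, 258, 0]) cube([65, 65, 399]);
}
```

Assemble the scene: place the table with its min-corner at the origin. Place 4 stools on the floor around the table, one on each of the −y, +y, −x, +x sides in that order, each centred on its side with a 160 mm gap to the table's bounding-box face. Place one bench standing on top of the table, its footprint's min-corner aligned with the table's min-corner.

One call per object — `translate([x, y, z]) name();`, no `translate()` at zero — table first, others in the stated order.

table();
translate([633, -477, 0]) stool();
translate([633, 1117, 0]) stool();
translate([-430, 320, 0]) stool();
translate([1696, 320, 0]) stool();
translate([0, 0, 780]) bench();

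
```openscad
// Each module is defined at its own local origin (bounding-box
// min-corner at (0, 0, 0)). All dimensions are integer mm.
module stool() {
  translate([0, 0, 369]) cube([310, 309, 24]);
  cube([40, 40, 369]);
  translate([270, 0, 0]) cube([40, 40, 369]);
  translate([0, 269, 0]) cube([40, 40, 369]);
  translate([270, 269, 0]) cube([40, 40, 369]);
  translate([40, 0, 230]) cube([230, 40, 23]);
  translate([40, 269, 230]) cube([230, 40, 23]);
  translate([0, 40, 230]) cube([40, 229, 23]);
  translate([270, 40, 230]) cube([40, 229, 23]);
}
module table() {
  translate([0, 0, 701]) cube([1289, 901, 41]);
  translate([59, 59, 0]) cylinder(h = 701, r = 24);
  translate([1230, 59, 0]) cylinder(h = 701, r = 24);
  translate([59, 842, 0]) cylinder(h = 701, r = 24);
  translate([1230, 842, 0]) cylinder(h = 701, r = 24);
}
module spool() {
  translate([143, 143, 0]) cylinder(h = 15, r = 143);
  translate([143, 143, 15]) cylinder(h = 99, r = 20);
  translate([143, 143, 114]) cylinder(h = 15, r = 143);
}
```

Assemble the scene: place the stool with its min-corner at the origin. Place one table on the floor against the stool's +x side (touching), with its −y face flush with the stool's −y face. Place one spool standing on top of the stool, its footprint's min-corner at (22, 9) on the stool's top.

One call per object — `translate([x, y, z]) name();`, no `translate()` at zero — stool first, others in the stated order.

stool();
translate([310, 0, 0]) table();
translate([22, 9, 393]) spool();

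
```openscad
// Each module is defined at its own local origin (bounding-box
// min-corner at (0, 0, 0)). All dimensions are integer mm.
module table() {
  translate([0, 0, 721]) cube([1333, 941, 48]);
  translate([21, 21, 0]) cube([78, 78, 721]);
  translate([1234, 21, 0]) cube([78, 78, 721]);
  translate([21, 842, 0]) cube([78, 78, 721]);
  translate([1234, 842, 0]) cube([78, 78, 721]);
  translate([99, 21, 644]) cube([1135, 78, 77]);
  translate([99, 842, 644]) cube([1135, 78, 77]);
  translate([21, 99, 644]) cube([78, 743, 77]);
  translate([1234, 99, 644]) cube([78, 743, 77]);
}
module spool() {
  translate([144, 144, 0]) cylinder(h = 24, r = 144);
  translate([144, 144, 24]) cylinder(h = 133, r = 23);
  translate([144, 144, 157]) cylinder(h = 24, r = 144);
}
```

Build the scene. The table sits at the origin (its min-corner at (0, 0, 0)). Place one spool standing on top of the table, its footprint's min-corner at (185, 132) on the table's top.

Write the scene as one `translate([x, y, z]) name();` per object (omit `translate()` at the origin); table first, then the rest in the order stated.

table();
translate([185, 132, 769]) spool();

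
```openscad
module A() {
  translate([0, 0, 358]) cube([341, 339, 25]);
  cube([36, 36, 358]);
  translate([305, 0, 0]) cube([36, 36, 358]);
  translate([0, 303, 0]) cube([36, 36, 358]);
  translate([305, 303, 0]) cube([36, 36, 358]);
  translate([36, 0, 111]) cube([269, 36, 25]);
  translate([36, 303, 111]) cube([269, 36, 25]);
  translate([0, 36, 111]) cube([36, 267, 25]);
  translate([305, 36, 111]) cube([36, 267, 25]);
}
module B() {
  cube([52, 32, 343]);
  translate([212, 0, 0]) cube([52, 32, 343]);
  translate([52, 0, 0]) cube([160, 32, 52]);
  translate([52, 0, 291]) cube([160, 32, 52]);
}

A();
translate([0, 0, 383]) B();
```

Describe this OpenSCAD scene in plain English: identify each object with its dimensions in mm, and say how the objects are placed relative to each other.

A is a four-legged stool. The seat is a 341×339×25 mm slab whose top surface is at z = 383 mm; four square legs, each 36×36 mm in cross-section, run from the floor (z = 0) to the underside of the seat, each flush with a corner of the seat. Four stretchers, 36 mm wide and 25 mm tall, connect adjacent legs with their undersides at z = 111 mm, each running between the inner faces of the legs it joins and aligned with the legs' outer faces on the other axis.

B is a rectangular picture frame lying in the x–z plane (depth along y). The opening is 160 mm wide (x) by 239 mm tall (z), surrounded by a border 52 mm wide on all four sides. The frame is 32 mm deep and is made of two full-height vertical stiles with two horizontal rails fitted between them.

The picture frame is on top of the stool.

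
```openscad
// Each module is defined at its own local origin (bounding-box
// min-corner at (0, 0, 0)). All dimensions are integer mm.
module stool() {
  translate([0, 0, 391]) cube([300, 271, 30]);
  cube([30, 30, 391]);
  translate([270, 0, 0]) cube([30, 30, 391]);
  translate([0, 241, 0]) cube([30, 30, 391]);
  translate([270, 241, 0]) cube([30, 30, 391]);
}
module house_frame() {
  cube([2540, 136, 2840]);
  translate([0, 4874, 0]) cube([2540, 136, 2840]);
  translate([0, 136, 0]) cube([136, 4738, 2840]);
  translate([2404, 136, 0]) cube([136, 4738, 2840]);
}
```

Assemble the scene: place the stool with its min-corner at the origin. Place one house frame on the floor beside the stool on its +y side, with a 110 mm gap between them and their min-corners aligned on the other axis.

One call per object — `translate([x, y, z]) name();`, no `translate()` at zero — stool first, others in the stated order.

stool();
translate([0, 381, 0]) house_frame();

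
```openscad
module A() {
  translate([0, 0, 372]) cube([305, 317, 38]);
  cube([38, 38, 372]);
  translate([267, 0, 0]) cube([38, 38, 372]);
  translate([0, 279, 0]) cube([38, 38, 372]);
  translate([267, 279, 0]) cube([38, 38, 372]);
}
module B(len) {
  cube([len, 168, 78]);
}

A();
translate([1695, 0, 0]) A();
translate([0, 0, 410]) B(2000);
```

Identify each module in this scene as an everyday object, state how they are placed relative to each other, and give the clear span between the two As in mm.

Second stool starts at x = 1695; first ends at x = 305; clear span = 1695 − 305 = 1390 mm.

A is a stool. B is a beam. A beam spans the tops of two stools. The clear span between the two stools is 1390 mm.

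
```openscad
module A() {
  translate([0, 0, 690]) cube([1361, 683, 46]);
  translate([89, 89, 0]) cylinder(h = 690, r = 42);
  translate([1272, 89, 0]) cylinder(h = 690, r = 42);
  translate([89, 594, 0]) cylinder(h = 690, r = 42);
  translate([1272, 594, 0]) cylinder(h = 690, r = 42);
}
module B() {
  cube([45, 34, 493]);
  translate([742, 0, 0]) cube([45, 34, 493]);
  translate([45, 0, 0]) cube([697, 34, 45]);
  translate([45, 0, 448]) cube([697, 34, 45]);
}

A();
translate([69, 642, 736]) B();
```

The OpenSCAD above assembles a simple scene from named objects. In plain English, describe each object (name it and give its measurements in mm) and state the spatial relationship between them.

A is a table: top 1361 mm (x) × 683 mm (y), 46 mm thick, upper face at z = 736 mm, on four round legs of 84 mm diameter, each leg's bounding box inset 47 mm from the nearest pair of top edges, running from z = 0 to the bottom of the top.

B is a picture frame with a 697×403 mm rectangular opening (x by z) and a uniform 45 mm border on every side. Frame depth is 34 mm along y. It is built from two vertical stiles running the full outside height and two horizontal rails spanning the gap between the stiles.

The picture frame is on top of the table.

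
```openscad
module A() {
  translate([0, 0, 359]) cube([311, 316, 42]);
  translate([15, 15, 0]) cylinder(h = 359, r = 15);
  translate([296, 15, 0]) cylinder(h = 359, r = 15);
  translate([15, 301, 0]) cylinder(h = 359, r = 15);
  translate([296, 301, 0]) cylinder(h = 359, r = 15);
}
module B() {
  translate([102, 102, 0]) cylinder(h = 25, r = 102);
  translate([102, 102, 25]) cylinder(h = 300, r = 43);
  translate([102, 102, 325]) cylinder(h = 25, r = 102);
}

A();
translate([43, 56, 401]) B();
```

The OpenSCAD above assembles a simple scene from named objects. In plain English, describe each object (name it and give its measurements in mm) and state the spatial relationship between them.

A is a four-legged stool. The seat is a 311×316×42 mm slab whose top surface is at z = 401 mm; four round legs, each 30 mm in diameter, run from the floor (z = 0) to the underside of the seat, each leg's axis is inset half a diameter from the nearest pair of seat edges (so the leg's bounding box is flush with the corner).

B is a spool: two coaxial disc flanges of radius 102 mm and thickness 25 mm, joined by a core cylinder of radius 43 mm and height 300 mm. The lower flange rests on z = 0 and the three cylinders share a vertical axis.

The spool is on top of the stool.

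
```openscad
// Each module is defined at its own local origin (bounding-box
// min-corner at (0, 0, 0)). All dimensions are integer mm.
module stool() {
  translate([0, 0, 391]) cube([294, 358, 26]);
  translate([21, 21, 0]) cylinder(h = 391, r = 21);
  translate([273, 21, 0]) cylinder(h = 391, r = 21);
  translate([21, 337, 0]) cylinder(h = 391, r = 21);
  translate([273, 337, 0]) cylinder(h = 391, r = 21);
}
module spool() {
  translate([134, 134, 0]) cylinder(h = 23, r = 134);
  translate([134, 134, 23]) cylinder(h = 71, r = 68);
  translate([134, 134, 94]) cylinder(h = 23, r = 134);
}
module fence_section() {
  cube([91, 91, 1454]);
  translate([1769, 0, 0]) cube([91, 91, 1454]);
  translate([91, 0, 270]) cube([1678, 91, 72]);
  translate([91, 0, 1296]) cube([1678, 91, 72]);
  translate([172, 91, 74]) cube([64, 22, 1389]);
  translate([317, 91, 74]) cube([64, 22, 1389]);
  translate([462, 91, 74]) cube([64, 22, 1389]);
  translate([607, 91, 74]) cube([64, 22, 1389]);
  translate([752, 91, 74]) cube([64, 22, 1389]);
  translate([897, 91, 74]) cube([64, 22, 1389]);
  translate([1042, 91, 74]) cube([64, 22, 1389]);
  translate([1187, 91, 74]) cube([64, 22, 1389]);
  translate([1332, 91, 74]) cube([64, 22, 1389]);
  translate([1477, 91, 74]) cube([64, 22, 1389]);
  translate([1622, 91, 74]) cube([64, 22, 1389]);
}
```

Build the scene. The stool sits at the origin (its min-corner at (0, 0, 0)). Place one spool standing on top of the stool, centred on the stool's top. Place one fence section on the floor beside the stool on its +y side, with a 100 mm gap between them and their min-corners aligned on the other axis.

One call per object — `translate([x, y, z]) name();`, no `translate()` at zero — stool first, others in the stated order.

stool();
translate([13, 45, 417]) spool();
translate([0, 458, 0]) fence_section();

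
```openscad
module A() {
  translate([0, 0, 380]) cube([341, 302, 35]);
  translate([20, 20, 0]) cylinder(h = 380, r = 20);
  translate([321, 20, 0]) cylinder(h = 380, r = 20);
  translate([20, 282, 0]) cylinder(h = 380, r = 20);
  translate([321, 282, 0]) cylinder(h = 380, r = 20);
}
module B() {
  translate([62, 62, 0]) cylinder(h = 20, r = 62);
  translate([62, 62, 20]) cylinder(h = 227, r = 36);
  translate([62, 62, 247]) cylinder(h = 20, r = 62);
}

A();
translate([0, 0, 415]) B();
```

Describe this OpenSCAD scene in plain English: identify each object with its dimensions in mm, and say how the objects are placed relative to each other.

A is a four-legged stool. The seat is 341×302 mm, 35 mm thick, top at z = 415 mm. It stands on four round legs, each 40 mm in diameter, from z = 0 to the seat underside, each leg's axis is inset half a diameter from the nearest pair of seat edges (so the leg's bounding box is flush with the corner).

B is a spool: two coaxial disc flanges of radius 62 mm and thickness 20 mm, joined by a core cylinder of radius 36 mm and height 227 mm. The lower flange rests on z = 0 and the three cylinders share a vertical axis.

The spool is on top of the stool.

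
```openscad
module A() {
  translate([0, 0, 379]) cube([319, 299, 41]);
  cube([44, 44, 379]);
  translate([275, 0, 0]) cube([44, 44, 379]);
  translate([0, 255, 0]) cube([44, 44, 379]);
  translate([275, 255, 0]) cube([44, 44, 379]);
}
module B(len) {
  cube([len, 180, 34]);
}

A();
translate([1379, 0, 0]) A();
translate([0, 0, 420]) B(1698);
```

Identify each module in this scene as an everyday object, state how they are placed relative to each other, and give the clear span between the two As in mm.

A is a stool. B is a beam. A beam spans the tops of two stools. The clear span between the two stools is 1060 mm.

Second stool starts at x = 1379; first ends at x = 319; clear span = 1379 − 319 = 1060 mm.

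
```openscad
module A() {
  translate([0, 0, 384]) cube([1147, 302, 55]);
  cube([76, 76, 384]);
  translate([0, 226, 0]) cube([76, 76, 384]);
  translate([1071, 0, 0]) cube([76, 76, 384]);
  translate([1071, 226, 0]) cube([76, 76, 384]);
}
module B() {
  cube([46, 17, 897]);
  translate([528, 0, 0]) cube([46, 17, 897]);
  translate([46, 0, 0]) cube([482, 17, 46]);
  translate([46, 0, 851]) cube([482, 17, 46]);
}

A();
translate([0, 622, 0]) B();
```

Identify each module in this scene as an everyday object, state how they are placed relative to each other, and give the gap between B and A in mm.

A is a bench. B is a picture frame. The picture frame is on the floor beside the bench on its +y side. The gap between the picture frame and the bench is 320 mm.

The picture frame's nearest face is 320 mm from the bench's +y face.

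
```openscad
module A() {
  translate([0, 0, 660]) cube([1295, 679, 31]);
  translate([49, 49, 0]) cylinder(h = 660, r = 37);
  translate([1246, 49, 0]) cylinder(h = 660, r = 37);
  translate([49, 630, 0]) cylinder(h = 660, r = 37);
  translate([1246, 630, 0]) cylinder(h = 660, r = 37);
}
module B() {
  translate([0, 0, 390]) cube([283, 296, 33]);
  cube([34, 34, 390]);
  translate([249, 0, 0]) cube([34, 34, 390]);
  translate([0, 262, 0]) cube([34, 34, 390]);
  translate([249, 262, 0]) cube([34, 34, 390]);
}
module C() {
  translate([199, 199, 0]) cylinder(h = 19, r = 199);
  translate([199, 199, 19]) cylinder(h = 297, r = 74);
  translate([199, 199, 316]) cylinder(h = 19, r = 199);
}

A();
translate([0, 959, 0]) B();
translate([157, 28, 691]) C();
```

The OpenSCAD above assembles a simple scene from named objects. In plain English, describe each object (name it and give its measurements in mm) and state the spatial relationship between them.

A is a table with a 1295×679 mm rectangular top, 31 mm thick, top surface at z = 691 mm, supported by four round legs of 74 mm diameter, each leg's bounding box inset 12 mm from the nearest pair of top edges, running from the floor.

B is a four-legged stool. The seat is 283×296 mm, 33 mm thick, top at z = 423 mm. It stands on four square legs, each 34×34 mm in cross-section, from z = 0 to the seat underside, each flush with a corner of the seat.

C is a spool: two coaxial disc flanges of radius 199 mm and thickness 19 mm, joined by a core cylinder of radius 74 mm and height 297 mm. The lower flange rests on z = 0 and the three cylinders share a vertical axis.

The stool is on the floor beside the table on its +y side. The spool is on top of the table.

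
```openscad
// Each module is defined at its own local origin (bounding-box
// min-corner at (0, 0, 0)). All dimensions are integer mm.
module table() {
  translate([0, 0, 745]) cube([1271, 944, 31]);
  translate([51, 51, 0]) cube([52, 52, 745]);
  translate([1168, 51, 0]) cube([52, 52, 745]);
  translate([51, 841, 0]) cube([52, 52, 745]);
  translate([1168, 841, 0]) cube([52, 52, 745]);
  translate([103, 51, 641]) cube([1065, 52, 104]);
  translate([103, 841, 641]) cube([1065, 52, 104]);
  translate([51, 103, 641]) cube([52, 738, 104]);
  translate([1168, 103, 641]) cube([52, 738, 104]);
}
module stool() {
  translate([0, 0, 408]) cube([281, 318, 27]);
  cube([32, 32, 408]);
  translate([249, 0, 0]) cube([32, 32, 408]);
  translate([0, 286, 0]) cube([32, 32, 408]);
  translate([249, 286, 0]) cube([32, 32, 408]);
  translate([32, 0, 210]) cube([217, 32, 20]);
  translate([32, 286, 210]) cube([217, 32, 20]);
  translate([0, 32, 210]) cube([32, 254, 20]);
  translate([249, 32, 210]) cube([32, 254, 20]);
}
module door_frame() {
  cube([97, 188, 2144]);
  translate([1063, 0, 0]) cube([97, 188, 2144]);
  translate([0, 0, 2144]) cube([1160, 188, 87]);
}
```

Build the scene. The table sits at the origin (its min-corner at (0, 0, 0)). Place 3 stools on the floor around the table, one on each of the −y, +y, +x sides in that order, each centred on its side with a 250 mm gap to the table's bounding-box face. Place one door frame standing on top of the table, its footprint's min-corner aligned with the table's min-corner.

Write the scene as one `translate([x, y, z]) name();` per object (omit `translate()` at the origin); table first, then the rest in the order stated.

table();
translate([495, -568, 0]) stool();
translate([495, 1194, 0]) stool();
translate([1521, 313, 0]) stool();
translate([0, 0, 776]) door_frame();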